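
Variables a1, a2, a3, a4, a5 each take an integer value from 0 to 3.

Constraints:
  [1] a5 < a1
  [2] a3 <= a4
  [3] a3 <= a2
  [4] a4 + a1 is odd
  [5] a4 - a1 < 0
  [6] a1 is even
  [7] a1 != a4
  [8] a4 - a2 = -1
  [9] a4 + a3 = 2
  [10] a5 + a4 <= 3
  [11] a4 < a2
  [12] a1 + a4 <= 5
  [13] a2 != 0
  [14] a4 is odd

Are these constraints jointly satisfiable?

One satisfying assignment is a1 = 2, a2 = 2, a3 = 1, a4 = 1, a5 = 1.
For the less obvious constraints — constraint 5: a4 - a1 = -1; constraint 8: a4 - a2 = -1 — and the others hold by inspection.

Satisfiable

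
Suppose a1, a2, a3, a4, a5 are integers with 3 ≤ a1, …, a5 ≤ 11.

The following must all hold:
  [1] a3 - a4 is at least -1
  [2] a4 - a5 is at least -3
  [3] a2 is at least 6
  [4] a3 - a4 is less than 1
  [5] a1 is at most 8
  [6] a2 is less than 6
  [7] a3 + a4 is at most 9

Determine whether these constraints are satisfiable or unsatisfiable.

Unsatisfiable

From constraint 3: a2 ≥ 6. From constraint 6: a2 ≤ 5. But 5 < 6, so no value of a2 works.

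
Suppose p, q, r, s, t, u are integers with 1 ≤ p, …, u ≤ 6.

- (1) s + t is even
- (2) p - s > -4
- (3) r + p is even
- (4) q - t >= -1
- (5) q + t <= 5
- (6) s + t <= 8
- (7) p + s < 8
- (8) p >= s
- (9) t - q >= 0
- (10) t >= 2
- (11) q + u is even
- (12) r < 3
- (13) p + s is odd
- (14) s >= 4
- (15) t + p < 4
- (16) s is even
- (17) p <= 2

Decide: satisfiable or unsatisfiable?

Unsatisfiable

From constraints 8 and 14: p ≥ s and s ≥ 4, so p ≥ 4. From constraint 17: p ≤ 2. But 2 < 4, so no value of p works.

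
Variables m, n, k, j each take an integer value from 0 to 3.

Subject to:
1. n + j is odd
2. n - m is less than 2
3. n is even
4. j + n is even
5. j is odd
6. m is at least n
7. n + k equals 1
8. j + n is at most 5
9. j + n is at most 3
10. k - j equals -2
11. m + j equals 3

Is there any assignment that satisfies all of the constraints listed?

Unsatisfiable

Constraint 5 makes j odd and constraint 3 makes n even, so j + n must be odd. Constraint 4 says j + n is even — contradiction.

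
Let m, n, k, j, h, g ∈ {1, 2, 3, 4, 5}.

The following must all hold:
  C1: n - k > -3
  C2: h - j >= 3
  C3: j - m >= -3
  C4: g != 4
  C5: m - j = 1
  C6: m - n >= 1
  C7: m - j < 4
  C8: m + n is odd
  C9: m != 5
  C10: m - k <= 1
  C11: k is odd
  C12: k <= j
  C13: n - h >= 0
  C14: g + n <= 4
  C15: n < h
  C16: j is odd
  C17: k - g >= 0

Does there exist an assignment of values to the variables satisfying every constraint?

Constraints 2, 3, 6, and 13 give j − m ≥ -3, m − n ≥ 1, n − h ≥ 0, h − j ≥ 3.
Adding all 4 inequalities: the left sides telescope to 0, and the right sides sum to (-3) + 1 + 0 + 3 = 1. So 0 ≥ 1, which is false.

Unsatisfiable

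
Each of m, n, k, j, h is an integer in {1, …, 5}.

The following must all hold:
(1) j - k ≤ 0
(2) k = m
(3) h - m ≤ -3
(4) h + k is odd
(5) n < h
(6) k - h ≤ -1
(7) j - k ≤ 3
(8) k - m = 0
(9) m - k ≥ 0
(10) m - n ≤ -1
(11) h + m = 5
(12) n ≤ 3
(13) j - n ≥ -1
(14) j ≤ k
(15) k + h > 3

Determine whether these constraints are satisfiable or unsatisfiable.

Constraints 3, 6, 7, 10, and 13 give h − k ≥ 1, k − j ≥ -3, j − n ≥ -1, n − m ≥ 1, m − h ≥ 3.
Adding all 5 inequalities: the left sides telescope to 0, and the right sides sum to 1 + (-3) + (-1) + 1 + 3 = 1. So 0 ≥ 1, which is false.

Unsatisfiable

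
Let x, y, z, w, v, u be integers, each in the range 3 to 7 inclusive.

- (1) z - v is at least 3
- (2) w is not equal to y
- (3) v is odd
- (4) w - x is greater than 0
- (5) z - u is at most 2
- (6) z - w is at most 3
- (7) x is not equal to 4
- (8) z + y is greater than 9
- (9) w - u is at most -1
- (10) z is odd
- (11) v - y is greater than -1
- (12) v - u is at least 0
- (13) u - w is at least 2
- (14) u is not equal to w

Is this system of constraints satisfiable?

Constraints 1, 6, 12, and 13 give w − z ≥ -3, z − v ≥ 3, v − u ≥ 0, u − w ≥ 2.
Adding all 4 inequalities: the left sides telescope to 0, and the right sides sum to (-3) + 3 + 0 + 2 = 2. So 0 ≥ 2, which is false.

Unsatisfiable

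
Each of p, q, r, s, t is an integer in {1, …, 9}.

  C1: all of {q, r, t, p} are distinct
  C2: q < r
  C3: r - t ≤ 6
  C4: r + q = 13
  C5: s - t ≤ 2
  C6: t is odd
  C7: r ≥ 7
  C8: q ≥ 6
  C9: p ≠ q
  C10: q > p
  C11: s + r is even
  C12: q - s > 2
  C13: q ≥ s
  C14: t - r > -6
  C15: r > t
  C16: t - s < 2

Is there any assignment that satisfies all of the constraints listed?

Satisfiable

Try p = 5, q = 6, r = 7, s = 3, t = 3.
Check constraint 3: r - t = 4; constraint 4: r + q = 13; constraint 5: s - t = 0. The remaining constraints are straightforward to verify.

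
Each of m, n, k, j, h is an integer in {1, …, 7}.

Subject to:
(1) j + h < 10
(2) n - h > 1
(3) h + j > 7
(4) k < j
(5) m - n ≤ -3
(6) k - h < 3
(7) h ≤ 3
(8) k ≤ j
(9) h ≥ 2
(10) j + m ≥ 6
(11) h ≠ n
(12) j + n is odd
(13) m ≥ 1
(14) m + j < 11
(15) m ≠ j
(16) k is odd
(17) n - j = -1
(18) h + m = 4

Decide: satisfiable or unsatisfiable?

Satisfiable

Try m = 2, n = 6, k = 3, j = 7, h = 2.
Check constraint 1: j + h = 9; constraint 2: n - h = 4. The remaining constraints are straightforward to verify.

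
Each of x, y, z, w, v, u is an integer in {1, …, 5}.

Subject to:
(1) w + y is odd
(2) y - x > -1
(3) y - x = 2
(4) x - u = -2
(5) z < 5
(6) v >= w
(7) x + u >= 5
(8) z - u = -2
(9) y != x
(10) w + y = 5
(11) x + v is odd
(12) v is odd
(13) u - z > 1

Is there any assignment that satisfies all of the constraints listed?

Satisfiable

Take x = 2, y = 4, z = 2, w = 1, v = 3, u = 4. Then constraint 2: y - x = 2; constraint 3: y - x = 2, and every other listed constraint is also met.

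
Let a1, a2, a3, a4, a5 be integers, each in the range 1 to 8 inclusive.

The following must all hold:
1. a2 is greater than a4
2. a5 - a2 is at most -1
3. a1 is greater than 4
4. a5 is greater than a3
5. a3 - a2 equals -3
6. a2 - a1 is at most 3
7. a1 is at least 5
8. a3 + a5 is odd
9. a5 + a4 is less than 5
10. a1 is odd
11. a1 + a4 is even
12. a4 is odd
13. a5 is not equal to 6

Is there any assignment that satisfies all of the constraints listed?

Setting (a1, a2, a3, a4, a5) = (5, 5, 2, 1, 3) satisfies everything: constraint 2: a5 - a2 = -2; constraint 5: a3 - a2 = -3; constraint 6: a2 - a1 = 0, and the others follow.

Satisfiable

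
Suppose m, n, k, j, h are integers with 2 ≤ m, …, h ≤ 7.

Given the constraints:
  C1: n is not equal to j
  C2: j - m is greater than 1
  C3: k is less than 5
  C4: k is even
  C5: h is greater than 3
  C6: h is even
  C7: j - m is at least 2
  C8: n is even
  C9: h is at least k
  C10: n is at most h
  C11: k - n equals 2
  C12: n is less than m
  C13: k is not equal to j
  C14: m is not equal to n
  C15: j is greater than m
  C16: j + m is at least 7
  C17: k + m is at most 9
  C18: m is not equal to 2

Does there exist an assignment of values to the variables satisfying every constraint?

Setting (m, n, k, j, h) = (4, 2, 4, 6, 4) satisfies everything: constraint 2: j - m = 2; constraint 7: j - m = 2, and the others follow.

Satisfiable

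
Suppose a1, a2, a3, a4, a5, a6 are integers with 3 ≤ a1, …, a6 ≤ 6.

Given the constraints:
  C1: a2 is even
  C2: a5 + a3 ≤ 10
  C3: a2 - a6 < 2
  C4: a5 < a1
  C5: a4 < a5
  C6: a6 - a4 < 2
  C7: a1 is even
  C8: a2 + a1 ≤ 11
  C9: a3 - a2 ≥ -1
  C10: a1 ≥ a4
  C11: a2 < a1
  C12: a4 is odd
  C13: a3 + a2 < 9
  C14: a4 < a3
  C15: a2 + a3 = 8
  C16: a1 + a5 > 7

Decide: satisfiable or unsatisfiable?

Satisfiable

Setting (a1, a2, a3, a4, a5, a6) = (6, 4, 4, 3, 4, 4) satisfies everything: constraint 2: a5 + a3 = 8; constraint 3: a2 - a6 = 0, and the others follow.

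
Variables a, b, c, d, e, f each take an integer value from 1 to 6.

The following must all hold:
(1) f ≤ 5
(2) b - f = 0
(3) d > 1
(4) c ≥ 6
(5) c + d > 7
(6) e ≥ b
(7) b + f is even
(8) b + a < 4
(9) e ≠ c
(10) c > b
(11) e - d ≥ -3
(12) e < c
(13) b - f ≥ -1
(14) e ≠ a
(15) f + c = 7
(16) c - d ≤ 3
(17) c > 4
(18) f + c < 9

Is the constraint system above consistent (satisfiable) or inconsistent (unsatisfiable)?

Take a = 2, b = 1, c = 6, d = 3, e = 1, f = 1. Then constraint 2: b - f = 0; constraint 5: c + d = 9, and every other listed constraint is also met.

Satisfiable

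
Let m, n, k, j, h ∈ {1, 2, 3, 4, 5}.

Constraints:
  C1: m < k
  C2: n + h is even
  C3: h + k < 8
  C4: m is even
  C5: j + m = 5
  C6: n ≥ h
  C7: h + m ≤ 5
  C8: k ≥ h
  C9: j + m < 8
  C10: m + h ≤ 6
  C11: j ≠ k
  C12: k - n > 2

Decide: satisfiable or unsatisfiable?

Satisfiable

Take m = 2, n = 2, k = 5, j = 3, h = 2. Then constraint 3: h + k = 7; constraint 5: j + m = 5; constraint 7: h + m = 4, and every other listed constraint is also met.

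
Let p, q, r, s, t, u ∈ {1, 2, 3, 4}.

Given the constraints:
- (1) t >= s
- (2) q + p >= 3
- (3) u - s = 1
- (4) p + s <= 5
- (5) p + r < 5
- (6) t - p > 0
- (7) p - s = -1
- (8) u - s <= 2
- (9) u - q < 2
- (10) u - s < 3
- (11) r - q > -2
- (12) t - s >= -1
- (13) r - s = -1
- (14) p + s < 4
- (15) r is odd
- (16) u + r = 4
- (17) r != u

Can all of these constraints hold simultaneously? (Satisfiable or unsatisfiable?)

One satisfying assignment is p = 1, q = 2, r = 1, s = 2, t = 3, u = 3.
For the less obvious constraints — constraint 2: q + p = 3; constraint 3: u - s = 1; constraint 4: p + s = 3 — and the others hold by inspection.

Satisfiable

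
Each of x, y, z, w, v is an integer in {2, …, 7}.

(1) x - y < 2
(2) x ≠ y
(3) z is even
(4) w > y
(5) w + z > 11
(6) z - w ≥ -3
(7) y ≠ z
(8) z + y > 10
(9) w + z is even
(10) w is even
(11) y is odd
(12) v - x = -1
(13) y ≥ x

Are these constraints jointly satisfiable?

One satisfying assignment is x = 4, y = 5, z = 6, w = 6, v = 3.
For the less obvious constraints — constraint 1: x - y = -1; constraint 5: w + z = 12; constraint 6: z - w = 0 — and the others hold by inspection.

Satisfiable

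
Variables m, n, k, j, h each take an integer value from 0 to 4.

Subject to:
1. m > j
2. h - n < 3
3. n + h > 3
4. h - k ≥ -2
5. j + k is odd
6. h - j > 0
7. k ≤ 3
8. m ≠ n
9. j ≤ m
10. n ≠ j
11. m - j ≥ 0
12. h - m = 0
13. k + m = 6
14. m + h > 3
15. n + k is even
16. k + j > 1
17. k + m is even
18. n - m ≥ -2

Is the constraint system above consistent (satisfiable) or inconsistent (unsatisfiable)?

Satisfiable

The assignment m = 3, n = 1, k = 3, j = 0, h = 3 works:
  constraint 2 holds since h - n = 2.
  constraint 3 holds since n + h = 4.
  constraint 4 holds since h - k = 0.
The rest check out directly.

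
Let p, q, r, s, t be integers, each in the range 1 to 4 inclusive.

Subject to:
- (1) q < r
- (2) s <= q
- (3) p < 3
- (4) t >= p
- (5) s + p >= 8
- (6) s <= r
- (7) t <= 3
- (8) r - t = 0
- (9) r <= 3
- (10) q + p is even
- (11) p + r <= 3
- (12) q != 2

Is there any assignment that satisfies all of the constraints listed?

From constraints 6 and 9: s ≤ r ≤ 3. From constraints 4 and 7: p ≤ t ≤ 3. Hence s + p ≤ 6. But constraint 5 requires s + p ≥ 8, and 8 > 6. Contradiction.

Unsatisfiable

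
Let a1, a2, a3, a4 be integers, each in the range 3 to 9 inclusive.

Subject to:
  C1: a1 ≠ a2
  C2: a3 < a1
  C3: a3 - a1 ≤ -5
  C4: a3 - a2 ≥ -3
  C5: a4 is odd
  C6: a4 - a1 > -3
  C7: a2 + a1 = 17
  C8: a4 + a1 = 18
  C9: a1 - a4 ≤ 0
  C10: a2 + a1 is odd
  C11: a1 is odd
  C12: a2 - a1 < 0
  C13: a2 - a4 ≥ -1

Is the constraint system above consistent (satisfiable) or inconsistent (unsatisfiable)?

Unsatisfiable

Constraints 3, 4, 9, and 13 give a4 − a1 ≥ 0, a1 − a3 ≥ 5, a3 − a2 ≥ -3, a2 − a4 ≥ -1.
Adding all 4 inequalities: the left sides telescope to 0, and the right sides sum to 0 + 5 + (-3) + (-1) = 1. So 0 ≥ 1, which is false.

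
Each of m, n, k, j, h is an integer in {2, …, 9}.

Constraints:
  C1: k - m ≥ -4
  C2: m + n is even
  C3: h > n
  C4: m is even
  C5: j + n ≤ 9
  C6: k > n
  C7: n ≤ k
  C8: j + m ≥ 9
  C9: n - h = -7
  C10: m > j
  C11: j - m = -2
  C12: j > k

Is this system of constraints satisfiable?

The assignment m = 6, n = 2, k = 3, j = 4, h = 9 works:
  constraint 1 holds since k - m = -3.
  constraint 5 holds since j + n = 6.
  constraint 8 holds since j + m = 10.
The rest check out directly.

Satisfiable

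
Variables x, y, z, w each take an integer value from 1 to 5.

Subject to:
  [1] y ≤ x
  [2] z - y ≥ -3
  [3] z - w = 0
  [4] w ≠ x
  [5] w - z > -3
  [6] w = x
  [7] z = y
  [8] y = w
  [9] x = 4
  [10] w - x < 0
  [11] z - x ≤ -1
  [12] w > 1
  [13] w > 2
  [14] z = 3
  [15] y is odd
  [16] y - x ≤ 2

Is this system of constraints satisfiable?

Unsatisfiable

Constraint 14 fixes z = 3 and constraint 9 fixes x = 4. Constraints 6, 7, and 8 give z = y = w = x, so z = x. But 3 ≠ 4 — contradiction.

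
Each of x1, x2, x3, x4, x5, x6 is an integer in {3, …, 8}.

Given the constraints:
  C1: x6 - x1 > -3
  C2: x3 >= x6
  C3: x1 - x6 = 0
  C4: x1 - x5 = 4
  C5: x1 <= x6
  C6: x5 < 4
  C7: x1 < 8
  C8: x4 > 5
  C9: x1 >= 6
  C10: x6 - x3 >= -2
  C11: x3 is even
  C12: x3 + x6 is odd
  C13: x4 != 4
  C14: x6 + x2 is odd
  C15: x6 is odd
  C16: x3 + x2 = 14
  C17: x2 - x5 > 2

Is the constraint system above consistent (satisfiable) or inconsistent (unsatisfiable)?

Satisfiable

The assignment x1 = 7, x2 = 6, x3 = 8, x4 = 8, x5 = 3, x6 = 7 works:
  constraint 1 holds since x6 - x1 = 0.
  constraint 3 holds since x1 - x6 = 0.
  constraint 4 holds since x1 - x5 = 4.
The rest check out directly.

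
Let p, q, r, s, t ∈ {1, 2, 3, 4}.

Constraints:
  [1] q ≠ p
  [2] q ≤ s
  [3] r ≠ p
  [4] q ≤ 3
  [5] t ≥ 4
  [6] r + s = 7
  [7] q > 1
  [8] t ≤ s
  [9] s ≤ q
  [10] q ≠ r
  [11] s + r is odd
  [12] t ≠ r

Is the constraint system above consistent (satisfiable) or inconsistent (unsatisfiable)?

Unsatisfiable

From constraints 5 and 8: s ≥ t and t ≥ 4, so s ≥ 4. From constraints 4 and 9: s ≤ q and q ≤ 3, so s ≤ 3. But 3 < 4, so no value of s works.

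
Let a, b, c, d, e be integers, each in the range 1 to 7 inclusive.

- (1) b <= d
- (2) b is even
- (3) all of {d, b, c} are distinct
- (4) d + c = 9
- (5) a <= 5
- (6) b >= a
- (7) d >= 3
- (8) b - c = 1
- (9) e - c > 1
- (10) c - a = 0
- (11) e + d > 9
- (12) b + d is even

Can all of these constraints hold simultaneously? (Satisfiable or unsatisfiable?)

Take a = 3, b = 4, c = 3, d = 6, e = 6. Then constraint 4: d + c = 9; constraint 8: b - c = 1; constraint 9: e - c = 3, and every other listed constraint is also met.

Satisfiable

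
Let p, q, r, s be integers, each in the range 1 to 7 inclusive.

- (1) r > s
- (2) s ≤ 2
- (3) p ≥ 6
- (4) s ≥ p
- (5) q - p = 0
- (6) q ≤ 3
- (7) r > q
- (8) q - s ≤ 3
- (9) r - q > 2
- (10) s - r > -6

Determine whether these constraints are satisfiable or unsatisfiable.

Unsatisfiable

From constraint 3: p ≥ 6. From constraints 2 and 4: p ≤ s and s ≤ 2, so p ≤ 2. But 2 < 6, so no value of p works.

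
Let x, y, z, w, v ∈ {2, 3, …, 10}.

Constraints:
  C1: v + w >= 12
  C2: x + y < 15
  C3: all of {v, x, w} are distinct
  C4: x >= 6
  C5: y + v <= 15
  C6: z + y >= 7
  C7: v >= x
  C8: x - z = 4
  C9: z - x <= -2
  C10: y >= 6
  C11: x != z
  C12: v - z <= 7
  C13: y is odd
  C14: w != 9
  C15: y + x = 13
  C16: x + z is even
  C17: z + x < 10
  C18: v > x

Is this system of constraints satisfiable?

Satisfiable

One satisfying assignment is x = 6, y = 7, z = 2, w = 8, v = 7.
For the less obvious constraints — constraint 1: v + w = 15; constraint 2: x + y = 13 — and the others hold by inspection.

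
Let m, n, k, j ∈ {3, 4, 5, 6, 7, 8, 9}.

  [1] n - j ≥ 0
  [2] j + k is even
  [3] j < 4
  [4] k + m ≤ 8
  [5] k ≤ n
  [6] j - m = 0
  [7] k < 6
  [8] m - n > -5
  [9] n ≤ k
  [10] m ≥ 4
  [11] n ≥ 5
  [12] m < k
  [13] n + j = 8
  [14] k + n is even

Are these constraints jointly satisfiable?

Unsatisfiable

From constraints 9 and 11: k ≥ n ≥ 5. From constraint 10: m ≥ 4. Hence k + m ≥ 9. But constraint 4 requires k + m ≤ 8, and 8 < 9. Contradiction.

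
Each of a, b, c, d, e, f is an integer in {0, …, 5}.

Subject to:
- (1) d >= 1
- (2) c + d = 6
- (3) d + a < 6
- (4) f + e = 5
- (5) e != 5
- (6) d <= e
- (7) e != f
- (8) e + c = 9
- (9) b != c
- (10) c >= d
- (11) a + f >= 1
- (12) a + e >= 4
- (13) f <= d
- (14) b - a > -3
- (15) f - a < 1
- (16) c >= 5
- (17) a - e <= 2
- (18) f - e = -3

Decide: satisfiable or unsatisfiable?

Try a = 3, b = 2, c = 5, d = 1, e = 4, f = 1.
Check constraint 2: c + d = 6; constraint 3: d + a = 4. The remaining constraints are straightforward to verify.

Satisfiable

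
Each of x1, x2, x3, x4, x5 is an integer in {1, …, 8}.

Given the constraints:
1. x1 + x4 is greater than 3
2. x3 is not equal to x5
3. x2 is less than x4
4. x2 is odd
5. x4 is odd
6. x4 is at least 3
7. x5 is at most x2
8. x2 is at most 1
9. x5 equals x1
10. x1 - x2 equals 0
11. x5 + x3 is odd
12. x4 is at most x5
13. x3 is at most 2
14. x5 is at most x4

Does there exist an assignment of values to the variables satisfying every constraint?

Unsatisfiable

From constraints 6 and 12: x5 ≥ x4 and x4 ≥ 3, so x5 ≥ 3. From constraints 7 and 8: x5 ≤ x2 and x2 ≤ 1, so x5 ≤ 1. But 1 < 3, so no value of x5 works.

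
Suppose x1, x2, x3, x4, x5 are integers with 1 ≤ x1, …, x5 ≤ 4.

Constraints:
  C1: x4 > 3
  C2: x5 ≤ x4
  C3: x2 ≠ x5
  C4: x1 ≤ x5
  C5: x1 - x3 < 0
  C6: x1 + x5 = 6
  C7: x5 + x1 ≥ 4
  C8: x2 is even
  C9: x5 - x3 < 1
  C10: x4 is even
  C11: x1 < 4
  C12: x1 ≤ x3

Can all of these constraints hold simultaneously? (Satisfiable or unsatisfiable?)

The assignment x1 = 3, x2 = 4, x3 = 4, x4 = 4, x5 = 3 works:
  constraint 5 holds since x1 - x3 = -1.
  constraint 6 holds since x1 + x5 = 6.
  constraint 7 holds since x5 + x1 = 6.
The rest check out directly.

Satisfiable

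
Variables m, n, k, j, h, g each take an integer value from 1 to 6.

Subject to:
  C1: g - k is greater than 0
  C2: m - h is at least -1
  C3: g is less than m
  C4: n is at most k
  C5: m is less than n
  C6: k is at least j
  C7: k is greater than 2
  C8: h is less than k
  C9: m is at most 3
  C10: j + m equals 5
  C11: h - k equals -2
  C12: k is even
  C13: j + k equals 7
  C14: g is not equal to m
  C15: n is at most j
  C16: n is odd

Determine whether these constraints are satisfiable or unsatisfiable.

Unsatisfiable

Constraints 1, 3, 5, 6, and 15 give j ≤ k, k < g, g < m, m < n, n ≤ j. Chaining: j ≤ k < g < m < n ≤ j, which forces j < j — impossible.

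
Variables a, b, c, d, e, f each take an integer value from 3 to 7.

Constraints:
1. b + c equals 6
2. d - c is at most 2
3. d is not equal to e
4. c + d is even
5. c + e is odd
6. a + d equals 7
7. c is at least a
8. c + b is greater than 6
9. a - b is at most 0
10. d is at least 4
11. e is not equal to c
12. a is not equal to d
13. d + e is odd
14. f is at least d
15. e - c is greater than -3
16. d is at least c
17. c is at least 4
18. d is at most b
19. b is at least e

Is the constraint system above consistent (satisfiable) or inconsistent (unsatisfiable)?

Unsatisfiable

From constraints 10 and 18: b ≥ d ≥ 4. From constraint 17: c ≥ 4. Hence b + c ≥ 8. But constraint 1 requires b + c = 6, and 6 < 8. Contradiction.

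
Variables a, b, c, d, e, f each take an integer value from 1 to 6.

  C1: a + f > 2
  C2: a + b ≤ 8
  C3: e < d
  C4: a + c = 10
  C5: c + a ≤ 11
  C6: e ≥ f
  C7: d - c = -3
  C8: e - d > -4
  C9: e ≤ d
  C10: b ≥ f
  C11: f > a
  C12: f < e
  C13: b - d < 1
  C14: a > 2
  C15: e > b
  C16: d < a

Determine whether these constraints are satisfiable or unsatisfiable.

Constraints 3, 10, 11, 15, and 16 give d < a, a < f, f ≤ b, b < e, e < d. Chaining: d < a < f ≤ b < e < d, which forces d < d — impossible.

Unsatisfiable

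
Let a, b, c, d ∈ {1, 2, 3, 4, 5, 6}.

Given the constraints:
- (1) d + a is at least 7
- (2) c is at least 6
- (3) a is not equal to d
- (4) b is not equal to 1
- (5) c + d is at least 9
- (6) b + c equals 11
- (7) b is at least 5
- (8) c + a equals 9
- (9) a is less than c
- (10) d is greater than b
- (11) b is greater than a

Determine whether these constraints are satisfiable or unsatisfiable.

Satisfiable

One satisfying assignment is a = 3, b = 5, c = 6, d = 6.
For the less obvious constraints — constraint 1: d + a = 9; constraint 5: c + d = 12; constraint 6: b + c = 11 — and the others hold by inspection.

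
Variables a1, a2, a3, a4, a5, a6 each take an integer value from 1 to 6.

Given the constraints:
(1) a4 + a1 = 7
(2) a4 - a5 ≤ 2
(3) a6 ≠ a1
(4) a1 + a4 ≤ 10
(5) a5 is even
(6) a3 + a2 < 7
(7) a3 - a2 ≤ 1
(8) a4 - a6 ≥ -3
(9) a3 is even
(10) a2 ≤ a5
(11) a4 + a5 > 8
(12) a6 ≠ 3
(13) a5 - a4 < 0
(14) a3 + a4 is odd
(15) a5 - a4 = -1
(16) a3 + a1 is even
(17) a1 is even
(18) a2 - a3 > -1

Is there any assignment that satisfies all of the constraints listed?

Satisfiable

Setting (a1, a2, a3, a4, a5, a6) = (2, 2, 2, 5, 4, 5) satisfies everything: constraint 1: a4 + a1 = 7; constraint 2: a4 - a5 = 1, and the others follow.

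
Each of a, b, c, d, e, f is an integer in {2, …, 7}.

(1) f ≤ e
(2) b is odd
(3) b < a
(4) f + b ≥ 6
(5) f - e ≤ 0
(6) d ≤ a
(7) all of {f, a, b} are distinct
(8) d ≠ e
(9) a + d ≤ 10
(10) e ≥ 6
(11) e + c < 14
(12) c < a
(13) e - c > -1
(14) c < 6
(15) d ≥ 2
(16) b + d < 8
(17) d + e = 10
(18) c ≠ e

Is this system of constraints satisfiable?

Try a = 6, b = 3, c = 5, d = 3, e = 7, f = 5.
Check constraint 4: f + b = 8; constraint 5: f - e = -2; constraint 9: a + d = 9. The remaining constraints are straightforward to verify.

Satisfiable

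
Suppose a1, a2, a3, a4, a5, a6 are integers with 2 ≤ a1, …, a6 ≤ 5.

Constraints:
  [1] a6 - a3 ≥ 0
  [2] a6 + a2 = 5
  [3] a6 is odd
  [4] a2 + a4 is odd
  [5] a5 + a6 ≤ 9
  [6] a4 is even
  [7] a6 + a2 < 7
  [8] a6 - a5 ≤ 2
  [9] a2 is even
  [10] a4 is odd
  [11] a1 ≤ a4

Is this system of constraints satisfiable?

Constraint 9 makes a2 even and constraint 6 makes a4 even, so a2 + a4 must be even. Constraint 4 says a2 + a4 is odd — contradiction.

Unsatisfiable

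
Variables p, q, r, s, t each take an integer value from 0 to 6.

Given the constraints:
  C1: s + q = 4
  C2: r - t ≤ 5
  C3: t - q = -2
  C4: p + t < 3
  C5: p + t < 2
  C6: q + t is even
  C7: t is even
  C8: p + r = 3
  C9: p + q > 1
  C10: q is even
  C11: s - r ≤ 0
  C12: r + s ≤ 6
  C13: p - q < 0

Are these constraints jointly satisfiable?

One satisfying assignment is p = 1, q = 2, r = 2, s = 2, t = 0.
For the less obvious constraints — constraint 1: s + q = 4; constraint 2: r - t = 2 — and the others hold by inspection.

Satisfiable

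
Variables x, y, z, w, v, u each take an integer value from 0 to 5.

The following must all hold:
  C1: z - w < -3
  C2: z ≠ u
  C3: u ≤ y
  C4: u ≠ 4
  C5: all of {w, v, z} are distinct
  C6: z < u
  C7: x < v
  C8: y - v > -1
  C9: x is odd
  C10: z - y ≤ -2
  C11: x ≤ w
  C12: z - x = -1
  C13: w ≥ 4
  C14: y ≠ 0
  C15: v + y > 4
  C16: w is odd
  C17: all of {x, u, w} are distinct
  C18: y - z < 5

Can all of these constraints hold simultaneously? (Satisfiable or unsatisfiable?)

Try x = 1, y = 3, z = 0, w = 5, v = 2, u = 3.
Check constraint 1: z - w = -5; constraint 8: y - v = 1. The remaining constraints are straightforward to verify.

Satisfiable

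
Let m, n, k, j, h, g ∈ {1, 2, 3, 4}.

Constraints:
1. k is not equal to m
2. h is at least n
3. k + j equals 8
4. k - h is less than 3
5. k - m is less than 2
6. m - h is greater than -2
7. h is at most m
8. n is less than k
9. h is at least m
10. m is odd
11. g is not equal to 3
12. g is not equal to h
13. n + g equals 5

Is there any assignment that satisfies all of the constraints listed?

Satisfiable

Try m = 3, n = 1, k = 4, j = 4, h = 3, g = 4.
Check constraint 3: k + j = 8; constraint 4: k - h = 1; constraint 5: k - m = 1. The remaining constraints are straightforward to verify.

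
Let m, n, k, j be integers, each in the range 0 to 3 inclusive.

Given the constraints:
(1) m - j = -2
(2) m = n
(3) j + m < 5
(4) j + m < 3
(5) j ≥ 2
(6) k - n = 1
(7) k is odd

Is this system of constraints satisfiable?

Satisfiable

Setting (m, n, k, j) = (0, 0, 1, 2) satisfies everything: constraint 1: m - j = -2; constraint 3: j + m = 2, and the others follow.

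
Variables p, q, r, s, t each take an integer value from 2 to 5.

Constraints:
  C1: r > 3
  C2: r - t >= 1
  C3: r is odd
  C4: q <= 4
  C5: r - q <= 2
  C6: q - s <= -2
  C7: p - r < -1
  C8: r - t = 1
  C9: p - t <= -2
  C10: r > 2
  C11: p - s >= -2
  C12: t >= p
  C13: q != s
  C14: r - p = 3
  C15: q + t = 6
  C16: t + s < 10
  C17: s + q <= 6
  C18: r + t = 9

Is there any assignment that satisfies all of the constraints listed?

Unsatisfiable

Constraints 2, 5, 6, 9, and 11 give t − p ≥ 2, p − s ≥ -2, s − q ≥ 2, q − r ≥ -2, r − t ≥ 1.
Adding all 5 inequalities: the left sides telescope to 0, and the right sides sum to 2 + (-2) + 2 + (-2) + 1 = 1. So 0 ≥ 1, which is false.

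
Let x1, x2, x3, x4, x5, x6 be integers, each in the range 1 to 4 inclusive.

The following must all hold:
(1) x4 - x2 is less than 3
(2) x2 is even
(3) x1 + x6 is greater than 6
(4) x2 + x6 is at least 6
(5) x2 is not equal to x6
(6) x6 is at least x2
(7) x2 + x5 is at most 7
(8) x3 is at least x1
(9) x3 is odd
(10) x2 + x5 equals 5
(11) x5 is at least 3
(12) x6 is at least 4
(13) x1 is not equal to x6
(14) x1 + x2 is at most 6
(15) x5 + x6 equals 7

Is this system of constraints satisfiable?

Satisfiable

One satisfying assignment is x1 = 3, x2 = 2, x3 = 3, x4 = 2, x5 = 3, x6 = 4.
For the less obvious constraints — constraint 1: x4 - x2 = 0; constraint 3: x1 + x6 = 7; constraint 4: x2 + x6 = 6 — and the others hold by inspection.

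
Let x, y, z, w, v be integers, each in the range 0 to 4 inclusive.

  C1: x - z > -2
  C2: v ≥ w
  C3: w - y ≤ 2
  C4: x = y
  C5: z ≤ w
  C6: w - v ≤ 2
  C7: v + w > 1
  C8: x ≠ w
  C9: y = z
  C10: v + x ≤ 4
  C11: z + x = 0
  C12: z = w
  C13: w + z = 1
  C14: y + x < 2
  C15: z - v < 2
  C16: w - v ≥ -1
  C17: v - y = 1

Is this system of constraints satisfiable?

Unsatisfiable

From constraints 4, 9, and 12, x = y = z = w, so x = w. But constraint 8 says x ≠ w. Contradiction.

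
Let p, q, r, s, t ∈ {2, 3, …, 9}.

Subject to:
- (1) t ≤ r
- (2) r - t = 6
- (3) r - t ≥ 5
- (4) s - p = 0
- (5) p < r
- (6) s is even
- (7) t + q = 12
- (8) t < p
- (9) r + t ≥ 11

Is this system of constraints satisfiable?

Setting (p, q, r, s, t) = (4, 9, 9, 4, 3) satisfies everything: constraint 2: r - t = 6; constraint 3: r - t = 6; constraint 4: s - p = 0, and the others follow.

Satisfiable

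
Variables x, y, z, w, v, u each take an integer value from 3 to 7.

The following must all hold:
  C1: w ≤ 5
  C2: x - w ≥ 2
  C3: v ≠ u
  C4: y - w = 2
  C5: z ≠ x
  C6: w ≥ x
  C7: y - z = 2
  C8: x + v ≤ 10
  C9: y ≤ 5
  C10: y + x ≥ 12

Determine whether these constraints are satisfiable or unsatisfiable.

Unsatisfiable

From constraint 9: y ≤ 5. From constraints 1 and 6: x ≤ w ≤ 5. Hence y + x ≤ 10. But constraint 10 requires y + x ≥ 12, and 12 > 10. Contradiction.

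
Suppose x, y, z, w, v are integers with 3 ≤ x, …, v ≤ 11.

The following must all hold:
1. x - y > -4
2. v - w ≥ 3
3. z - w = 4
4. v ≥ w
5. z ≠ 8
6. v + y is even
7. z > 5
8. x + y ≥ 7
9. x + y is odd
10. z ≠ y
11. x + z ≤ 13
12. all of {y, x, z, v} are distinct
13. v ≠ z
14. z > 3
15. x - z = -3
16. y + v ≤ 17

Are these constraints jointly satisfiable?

Setting (x, y, z, w, v) = (4, 5, 7, 3, 9) satisfies everything: constraint 1: x - y = -1; constraint 2: v - w = 6; constraint 3: z - w = 4, and the others follow.

Satisfiable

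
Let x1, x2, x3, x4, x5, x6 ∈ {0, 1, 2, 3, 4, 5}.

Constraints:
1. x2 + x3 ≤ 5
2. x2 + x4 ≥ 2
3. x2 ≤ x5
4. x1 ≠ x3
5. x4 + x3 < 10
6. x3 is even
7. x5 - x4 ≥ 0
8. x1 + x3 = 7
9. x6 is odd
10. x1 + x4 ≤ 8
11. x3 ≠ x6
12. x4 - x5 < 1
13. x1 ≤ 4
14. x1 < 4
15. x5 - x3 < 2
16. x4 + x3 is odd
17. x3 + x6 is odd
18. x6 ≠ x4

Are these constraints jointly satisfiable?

Satisfiable

One satisfying assignment is x1 = 3, x2 = 0, x3 = 4, x4 = 5, x5 = 5, x6 = 3.
For the less obvious constraints — constraint 1: x2 + x3 = 4; constraint 2: x2 + x4 = 5; constraint 5: x4 + x3 = 9 — and the others hold by inspection.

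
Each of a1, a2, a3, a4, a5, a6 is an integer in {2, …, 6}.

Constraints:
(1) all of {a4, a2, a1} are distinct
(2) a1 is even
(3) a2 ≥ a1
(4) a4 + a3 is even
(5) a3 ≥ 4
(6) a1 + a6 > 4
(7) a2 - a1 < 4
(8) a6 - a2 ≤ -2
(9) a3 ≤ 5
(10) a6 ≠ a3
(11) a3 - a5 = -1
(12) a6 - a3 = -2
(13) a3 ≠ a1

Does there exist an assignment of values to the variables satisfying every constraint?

One satisfying assignment is a1 = 4, a2 = 6, a3 = 5, a4 = 5, a5 = 6, a6 = 3.
For the less obvious constraints — constraint 6: a1 + a6 = 7; constraint 7: a2 - a1 = 2; constraint 8: a6 - a2 = -3 — and the others hold by inspection.

Satisfiable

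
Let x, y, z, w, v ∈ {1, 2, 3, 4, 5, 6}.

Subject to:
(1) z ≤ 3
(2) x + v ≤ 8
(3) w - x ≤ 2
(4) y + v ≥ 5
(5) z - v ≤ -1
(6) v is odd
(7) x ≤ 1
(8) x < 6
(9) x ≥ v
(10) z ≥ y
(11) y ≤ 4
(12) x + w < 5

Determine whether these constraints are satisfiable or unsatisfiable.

Unsatisfiable

From constraints 1 and 10: y ≤ z ≤ 3. From constraints 7 and 9: v ≤ x ≤ 1. Hence y + v ≤ 4. But constraint 4 requires y + v ≥ 5, and 5 > 4. Contradiction.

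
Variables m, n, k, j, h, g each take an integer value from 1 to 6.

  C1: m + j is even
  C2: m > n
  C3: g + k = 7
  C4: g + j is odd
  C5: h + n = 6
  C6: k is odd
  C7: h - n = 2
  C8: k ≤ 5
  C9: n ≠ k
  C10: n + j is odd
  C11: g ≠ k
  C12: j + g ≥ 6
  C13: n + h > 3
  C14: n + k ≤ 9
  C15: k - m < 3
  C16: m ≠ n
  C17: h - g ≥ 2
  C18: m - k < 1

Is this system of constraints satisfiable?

Try m = 5, n = 2, k = 5, j = 5, h = 4, g = 2.
Check constraint 3: g + k = 7; constraint 5: h + n = 6; constraint 7: h - n = 2. The remaining constraints are straightforward to verify.

Satisfiable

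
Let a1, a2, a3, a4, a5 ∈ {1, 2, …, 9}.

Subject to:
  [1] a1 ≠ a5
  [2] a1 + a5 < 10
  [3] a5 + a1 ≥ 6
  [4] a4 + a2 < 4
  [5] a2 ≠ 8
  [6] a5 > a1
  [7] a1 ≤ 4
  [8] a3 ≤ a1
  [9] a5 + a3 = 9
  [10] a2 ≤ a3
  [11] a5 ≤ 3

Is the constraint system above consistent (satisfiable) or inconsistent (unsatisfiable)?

From constraint 11: a5 ≤ 3. From constraints 7 and 8: a3 ≤ a1 ≤ 4. Hence a5 + a3 ≤ 7. But constraint 9 requires a5 + a3 = 9, and 9 > 7. Contradiction.

Unsatisfiable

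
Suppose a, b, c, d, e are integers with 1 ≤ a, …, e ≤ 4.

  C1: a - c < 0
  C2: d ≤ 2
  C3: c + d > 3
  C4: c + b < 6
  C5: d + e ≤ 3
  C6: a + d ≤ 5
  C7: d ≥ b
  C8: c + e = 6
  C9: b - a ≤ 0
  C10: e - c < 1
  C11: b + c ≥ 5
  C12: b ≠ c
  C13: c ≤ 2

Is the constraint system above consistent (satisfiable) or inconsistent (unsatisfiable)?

From constraints 2 and 7: b ≤ d ≤ 2. From constraint 13: c ≤ 2. Hence b + c ≤ 4. But constraint 11 requires b + c ≥ 5, and 5 > 4. Contradiction.

Unsatisfiable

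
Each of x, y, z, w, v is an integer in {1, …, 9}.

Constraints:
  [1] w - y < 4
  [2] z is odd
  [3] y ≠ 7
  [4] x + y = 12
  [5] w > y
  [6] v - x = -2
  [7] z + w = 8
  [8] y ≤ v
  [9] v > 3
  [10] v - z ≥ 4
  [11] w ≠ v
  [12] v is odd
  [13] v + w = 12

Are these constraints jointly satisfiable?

Satisfiable

Take x = 9, y = 3, z = 3, w = 5, v = 7. Then constraint 1: w - y = 2; constraint 4: x + y = 12; constraint 6: v - x = -2, and every other listed constraint is also met.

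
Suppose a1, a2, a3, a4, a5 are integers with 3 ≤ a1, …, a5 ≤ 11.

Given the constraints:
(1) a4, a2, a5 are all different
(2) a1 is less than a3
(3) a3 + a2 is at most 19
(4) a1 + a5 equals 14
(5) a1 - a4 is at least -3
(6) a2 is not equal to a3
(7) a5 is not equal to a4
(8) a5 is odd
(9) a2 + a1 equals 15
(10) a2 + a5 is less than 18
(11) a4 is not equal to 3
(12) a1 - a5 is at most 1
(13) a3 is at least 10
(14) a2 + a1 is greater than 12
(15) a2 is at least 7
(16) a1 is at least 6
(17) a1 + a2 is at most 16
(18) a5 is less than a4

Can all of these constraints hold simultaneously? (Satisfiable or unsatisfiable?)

Take a1 = 7, a2 = 8, a3 = 10, a4 = 10, a5 = 7. Then constraint 3: a3 + a2 = 18; constraint 4: a1 + a5 = 14, and every other listed constraint is also met.

Satisfiable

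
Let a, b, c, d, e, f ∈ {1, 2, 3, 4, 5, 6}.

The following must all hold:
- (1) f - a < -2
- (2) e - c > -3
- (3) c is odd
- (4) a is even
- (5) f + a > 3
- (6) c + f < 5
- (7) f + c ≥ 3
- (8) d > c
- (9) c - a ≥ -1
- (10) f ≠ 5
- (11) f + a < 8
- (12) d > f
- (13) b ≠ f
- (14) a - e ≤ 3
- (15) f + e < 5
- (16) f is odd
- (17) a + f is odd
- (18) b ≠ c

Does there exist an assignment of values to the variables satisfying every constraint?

Setting (a, b, c, d, e, f) = (4, 6, 3, 6, 2, 1) satisfies everything: constraint 1: f - a = -3; constraint 2: e - c = -1, and the others follow.

Satisfiable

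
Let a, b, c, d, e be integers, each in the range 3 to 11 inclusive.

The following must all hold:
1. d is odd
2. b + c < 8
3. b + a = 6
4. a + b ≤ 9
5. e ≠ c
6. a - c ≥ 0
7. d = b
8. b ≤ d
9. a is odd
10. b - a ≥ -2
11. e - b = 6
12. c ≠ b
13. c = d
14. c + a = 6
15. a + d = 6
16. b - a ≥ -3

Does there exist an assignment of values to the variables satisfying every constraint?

From constraints 7 and 13, c = d = b, so c = b. But constraint 12 says c ≠ b. Contradiction.

Unsatisfiable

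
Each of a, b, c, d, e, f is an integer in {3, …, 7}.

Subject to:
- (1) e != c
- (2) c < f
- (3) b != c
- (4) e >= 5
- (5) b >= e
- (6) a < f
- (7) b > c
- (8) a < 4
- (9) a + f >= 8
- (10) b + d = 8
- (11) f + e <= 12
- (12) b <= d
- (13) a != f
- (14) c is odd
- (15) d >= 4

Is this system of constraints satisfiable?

Unsatisfiable

From constraints 4 and 5: b ≥ e ≥ 5. From constraint 15: d ≥ 4. Hence b + d ≥ 9. But constraint 10 requires b + d = 8, and 8 < 9. Contradiction.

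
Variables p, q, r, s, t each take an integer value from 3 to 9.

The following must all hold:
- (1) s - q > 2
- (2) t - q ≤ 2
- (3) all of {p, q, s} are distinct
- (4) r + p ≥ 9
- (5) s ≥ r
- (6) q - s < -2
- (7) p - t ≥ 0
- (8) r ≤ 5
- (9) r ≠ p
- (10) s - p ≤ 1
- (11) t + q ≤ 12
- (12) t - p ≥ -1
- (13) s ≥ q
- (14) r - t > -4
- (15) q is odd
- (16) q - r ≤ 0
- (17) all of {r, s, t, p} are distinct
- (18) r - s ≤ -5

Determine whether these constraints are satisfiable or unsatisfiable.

Unsatisfiable

Constraints 2, 10, 12, 16, and 18 give t − p ≥ -1, p − s ≥ -1, s − r ≥ 5, r − q ≥ 0, q − t ≥ -2.
Adding all 5 inequalities: the left sides telescope to 0, and the right sides sum to (-1) + (-1) + 5 + 0 + (-2) = 1. So 0 ≥ 1, which is false.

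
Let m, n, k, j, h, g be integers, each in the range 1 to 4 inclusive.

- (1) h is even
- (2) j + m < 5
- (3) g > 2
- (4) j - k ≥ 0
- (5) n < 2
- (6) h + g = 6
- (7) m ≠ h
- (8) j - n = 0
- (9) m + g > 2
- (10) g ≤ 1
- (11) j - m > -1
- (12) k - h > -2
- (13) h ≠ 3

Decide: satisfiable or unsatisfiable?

From constraint 3: g ≥ 3. From constraint 10: g ≤ 1. But 1 < 3, so no value of g works.

Unsatisfiable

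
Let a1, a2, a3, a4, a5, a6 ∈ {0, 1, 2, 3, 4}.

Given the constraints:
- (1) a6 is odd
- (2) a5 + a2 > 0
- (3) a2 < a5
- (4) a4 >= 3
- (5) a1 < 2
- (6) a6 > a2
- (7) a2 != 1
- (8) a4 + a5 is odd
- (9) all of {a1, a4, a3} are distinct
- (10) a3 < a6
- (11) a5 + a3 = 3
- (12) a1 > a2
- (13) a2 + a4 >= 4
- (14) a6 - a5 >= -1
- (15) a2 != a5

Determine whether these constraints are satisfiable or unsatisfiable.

The assignment a1 = 1, a2 = 0, a3 = 0, a4 = 4, a5 = 3, a6 = 3 works:
  constraint 2 holds since a5 + a2 = 3.
  constraint 11 holds since a5 + a3 = 3.
The rest check out directly.

Satisfiable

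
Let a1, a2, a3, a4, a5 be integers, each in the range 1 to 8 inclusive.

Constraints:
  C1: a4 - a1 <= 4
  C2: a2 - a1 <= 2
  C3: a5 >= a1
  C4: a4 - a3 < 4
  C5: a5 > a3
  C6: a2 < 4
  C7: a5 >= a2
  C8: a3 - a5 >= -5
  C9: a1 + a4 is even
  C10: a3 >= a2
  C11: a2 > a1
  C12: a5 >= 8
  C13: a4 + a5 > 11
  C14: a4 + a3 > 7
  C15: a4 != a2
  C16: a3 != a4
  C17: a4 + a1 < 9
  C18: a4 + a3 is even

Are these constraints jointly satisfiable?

Satisfiable

The assignment a1 = 1, a2 = 2, a3 = 3, a4 = 5, a5 = 8 works:
  constraint 1 holds since a4 - a1 = 4.
  constraint 2 holds since a2 - a1 = 1.
The rest check out directly.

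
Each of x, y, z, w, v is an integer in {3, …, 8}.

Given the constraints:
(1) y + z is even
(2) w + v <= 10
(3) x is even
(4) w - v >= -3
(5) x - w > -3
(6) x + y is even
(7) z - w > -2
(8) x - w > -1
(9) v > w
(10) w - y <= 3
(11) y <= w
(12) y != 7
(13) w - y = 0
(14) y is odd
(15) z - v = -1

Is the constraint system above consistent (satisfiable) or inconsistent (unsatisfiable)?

Unsatisfiable

Constraint 3 makes x even and constraint 14 makes y odd, so x + y must be odd. Constraint 6 says x + y is even — contradiction.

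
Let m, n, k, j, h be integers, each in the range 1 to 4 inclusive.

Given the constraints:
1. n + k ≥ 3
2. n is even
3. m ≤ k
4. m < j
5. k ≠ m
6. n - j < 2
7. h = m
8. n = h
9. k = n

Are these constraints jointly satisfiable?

From constraints 7, 8, and 9, k = n = h = m, so k = m. But constraint 5 says k ≠ m. Contradiction.

Unsatisfiable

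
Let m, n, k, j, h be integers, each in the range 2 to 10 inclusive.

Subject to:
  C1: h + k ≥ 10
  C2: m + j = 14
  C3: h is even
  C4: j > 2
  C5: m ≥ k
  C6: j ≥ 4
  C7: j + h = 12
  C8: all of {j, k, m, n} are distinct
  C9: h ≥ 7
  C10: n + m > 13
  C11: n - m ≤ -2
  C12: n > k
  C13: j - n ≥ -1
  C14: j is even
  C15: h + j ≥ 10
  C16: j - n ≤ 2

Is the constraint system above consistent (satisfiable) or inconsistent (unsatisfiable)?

Try m = 10, n = 5, k = 2, j = 4, h = 8.
Check constraint 1: h + k = 10; constraint 2: m + j = 14. The remaining constraints are straightforward to verify.

Satisfiable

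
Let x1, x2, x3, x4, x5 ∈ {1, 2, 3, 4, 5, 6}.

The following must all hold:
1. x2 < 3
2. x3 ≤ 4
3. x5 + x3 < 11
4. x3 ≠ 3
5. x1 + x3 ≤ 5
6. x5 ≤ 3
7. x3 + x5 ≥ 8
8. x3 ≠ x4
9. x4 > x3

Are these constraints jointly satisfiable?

From constraint 2: x3 ≤ 4. From constraint 6: x5 ≤ 3. Hence x3 + x5 ≤ 7. But constraint 7 requires x3 + x5 ≥ 8, and 8 > 7. Contradiction.

Unsatisfiable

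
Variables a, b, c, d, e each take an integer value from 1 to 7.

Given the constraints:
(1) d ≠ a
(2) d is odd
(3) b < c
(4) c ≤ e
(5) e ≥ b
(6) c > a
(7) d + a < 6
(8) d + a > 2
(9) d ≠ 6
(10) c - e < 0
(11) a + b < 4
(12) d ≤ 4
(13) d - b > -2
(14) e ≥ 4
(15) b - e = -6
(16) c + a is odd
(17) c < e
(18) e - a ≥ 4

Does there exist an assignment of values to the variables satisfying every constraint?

Setting (a, b, c, d, e) = (2, 1, 5, 1, 7) satisfies everything: constraint 7: d + a = 3; constraint 8: d + a = 3; constraint 10: c - e = -2, and the others follow.

Satisfiable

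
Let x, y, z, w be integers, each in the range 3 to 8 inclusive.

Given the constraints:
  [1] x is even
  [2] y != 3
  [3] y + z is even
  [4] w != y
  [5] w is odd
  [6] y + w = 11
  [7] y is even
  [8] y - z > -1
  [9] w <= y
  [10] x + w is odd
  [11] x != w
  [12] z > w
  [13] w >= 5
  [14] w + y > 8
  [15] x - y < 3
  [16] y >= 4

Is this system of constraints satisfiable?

One satisfying assignment is x = 6, y = 6, z = 6, w = 5.
For the less obvious constraints — constraint 6: y + w = 11; constraint 8: y - z = 0 — and the others hold by inspection.

Satisfiable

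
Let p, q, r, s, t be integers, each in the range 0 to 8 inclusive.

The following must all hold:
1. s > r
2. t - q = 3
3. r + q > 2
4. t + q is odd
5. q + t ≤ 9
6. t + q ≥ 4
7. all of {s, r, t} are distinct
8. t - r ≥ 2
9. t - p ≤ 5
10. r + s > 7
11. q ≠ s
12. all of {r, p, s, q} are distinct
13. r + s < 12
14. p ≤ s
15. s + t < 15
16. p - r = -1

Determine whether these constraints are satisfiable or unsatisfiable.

One satisfying assignment is p = 0, q = 2, r = 1, s = 8, t = 5.
For the less obvious constraints — constraint 2: t - q = 3; constraint 3: r + q = 3 — and the others hold by inspection.

Satisfiable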